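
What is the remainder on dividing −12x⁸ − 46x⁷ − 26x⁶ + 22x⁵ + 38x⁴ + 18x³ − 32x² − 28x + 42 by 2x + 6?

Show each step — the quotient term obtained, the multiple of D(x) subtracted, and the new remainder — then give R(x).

Step 1: lead(−12x⁸ − 46x⁷ − 26x⁶ + 22x⁵ + 38x⁴ + 18x³ − 32x² − 28x + 42) ÷ lead(D) = −12x⁸ ÷ 2x = −6x⁷. Subtract (−6x⁷)·D = −12x⁸ − 36x⁷. Remainder: −10x⁷ − 26x⁶ + 22x⁵ + 38x⁴ + 18x³ − 32x² − 28x + 42.
Step 2: lead(−10x⁷ − 26x⁶ + 22x⁵ + 38x⁴ + 18x³ − 32x² − 28x + 42) ÷ lead(D) = −10x⁷ ÷ 2x = −5x⁶. Subtract (−5x⁶)·D = −10x⁷ − 30x⁶. Remainder: 4x⁶ + 22x⁵ + 38x⁴ + 18x³ − 32x² − 28x + 42.
Step 3: lead(4x⁶ + 22x⁵ + 38x⁴ + 18x³ − 32x² − 28x + 42) ÷ lead(D) = 4x⁶ ÷ 2x = 2x⁵. Subtract (2x⁵)·D = 4x⁶ + 12x⁵. Remainder: 10x⁵ + 38x⁴ + 18x³ − 32x² − 28x + 42.
Step 4: lead(10x⁵ + 38x⁴ + 18x³ − 32x² − 28x + 42) ÷ lead(D) = 10x⁵ ÷ 2x = 5x⁴. Subtract (5x⁴)·D = 10x⁵ + 30x⁴. Remainder: 8x⁴ + 18x³ − 32x² − 28x + 42.
Step 5: lead(8x⁴ + 18x³ − 32x² − 28x + 42) ÷ lead(D) = 8x⁴ ÷ 2x = 4x³. Subtract (4x³)·D = 8x⁴ + 24x³. Remainder: −6x³ − 32x² − 28x + 42.
Step 6: lead(−6x³ − 32x² − 28x + 42) ÷ lead(D) = −6x³ ÷ 2x = −3x². Subtract (−3x²)·D = −6x³ − 18x². Remainder: −14x² − 28x + 42.
Step 7: lead(−14x² − 28x + 42) ÷ lead(D) = −14x² ÷ 2x = −7x. Subtract (−7x)·D = −14x² − 42x. Remainder: 14x + 42.
Step 8: lead(14x + 42) ÷ lead(D) = 14x ÷ 2x = 7. Subtract (7)·D = 14x + 42. Remainder: 0.

R(x) = 0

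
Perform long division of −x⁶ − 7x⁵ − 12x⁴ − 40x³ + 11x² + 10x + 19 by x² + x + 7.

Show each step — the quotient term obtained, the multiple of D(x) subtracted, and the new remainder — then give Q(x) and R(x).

Step 1: lead(−x⁶ − 7x⁵ − 12x⁴ − 40x³ + 11x² + 10x + 19) ÷ lead(D) = −x⁶ ÷ x² = −x⁴. Subtract (−x⁴)·D = −x⁶ − x⁵ − 7x⁴. Remainder: −6x⁵ − 5x⁴ − 40x³ + 11x² + 10x + 19.
Step 2: lead(−6x⁵ − 5x⁴ − 40x³ + 11x² + 10x + 19) ÷ lead(D) = −6x⁵ ÷ x² = −6x³. Subtract (−6x³)·D = −6x⁵ − 6x⁴ − 42x³. Remainder: x⁴ + 2x³ + 11x² + 10x + 19.
Step 3: lead(x⁴ + 2x³ + 11x² + 10x + 19) ÷ lead(D) = x⁴ ÷ x² = x². Subtract (x²)·D = x⁴ + x³ + 7x². Remainder: x³ + 4x² + 10x + 19.
Step 4: lead(x³ + 4x² + 10x + 19) ÷ lead(D) = x³ ÷ x² = x. Subtract (x)·D = x³ + x² + 7x. Remainder: 3x² + 3x + 19.
Step 5: lead(3x² + 3x + 19) ÷ lead(D) = 3x² ÷ x² = 3. Subtract (3)·D = 3x² + 3x + 21. Remainder: −2.

Q(x) = −x⁴ − 6x³ + x² + x + 3; R(x) = −2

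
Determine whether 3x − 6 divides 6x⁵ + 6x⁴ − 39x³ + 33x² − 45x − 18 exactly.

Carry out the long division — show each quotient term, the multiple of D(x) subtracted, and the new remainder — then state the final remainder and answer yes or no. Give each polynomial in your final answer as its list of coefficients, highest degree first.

R = [0], so D(x) is a factor of P(x). yes

Step 1: lead(6x⁵ + 6x⁴ − 39x³ + 33x² − 45x − 18) ÷ lead(D) = 6x⁵ ÷ 3x = 2x⁴. Subtract (2x⁴)·D = 6x⁵ − 12x⁴. Remainder: 18x⁴ − 39x³ + 33x² − 45x − 18.
Step 2: lead(18x⁴ − 39x³ + 33x² − 45x − 18) ÷ lead(D) = 18x⁴ ÷ 3x = 6x³. Subtract (6x³)·D = 18x⁴ − 36x³. Remainder: −3x³ + 33x² − 45x − 18.
Step 3: lead(−3x³ + 33x² − 45x − 18) ÷ lead(D) = −3x³ ÷ 3x = −x². Subtract (−x²)·D = −3x³ + 6x². Remainder: 27x² − 45x − 18.
Step 4: lead(27x² − 45x − 18) ÷ lead(D) = 27x² ÷ 3x = 9x. Subtract (9x)·D = 27x² − 54x. Remainder: 9x − 18.
Step 5: lead(9x − 18) ÷ lead(D) = 9x ÷ 3x = 3. Subtract (3)·D = 9x − 18. Remainder: 0.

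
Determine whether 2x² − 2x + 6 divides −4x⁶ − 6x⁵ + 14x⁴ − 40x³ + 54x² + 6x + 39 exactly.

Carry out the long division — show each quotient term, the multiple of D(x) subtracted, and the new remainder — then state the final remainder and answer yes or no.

R(x) = 3, so D(x) is not a factor of P(x). no

Step 1: lead(−4x⁶ − 6x⁵ + 14x⁴ − 40x³ + 54x² + 6x + 39) ÷ lead(D) = −4x⁶ ÷ 2x² = −2x⁴. Subtract (−2x⁴)·D = −4x⁶ + 4x⁵ − 12x⁴. Remainder: −10x⁵ + 26x⁴ − 40x³ + 54x² + 6x + 39.
Step 2: lead(−10x⁵ + 26x⁴ − 40x³ + 54x² + 6x + 39) ÷ lead(D) = −10x⁵ ÷ 2x² = −5x³. Subtract (−5x³)·D = −10x⁵ + 10x⁴ − 30x³. Remainder: 16x⁴ − 10x³ + 54x² + 6x + 39.
Step 3: lead(16x⁴ − 10x³ + 54x² + 6x + 39) ÷ lead(D) = 16x⁴ ÷ 2x² = 8x². Subtract (8x²)·D = 16x⁴ − 16x³ + 48x². Remainder: 6x³ + 6x² + 6x + 39.
Step 4: lead(6x³ + 6x² + 6x + 39) ÷ lead(D) = 6x³ ÷ 2x² = 3x. Subtract (3x)·D = 6x³ − 6x² + 18x. Remainder: 12x² − 12x + 39.
Step 5: lead(12x² − 12x + 39) ÷ lead(D) = 12x² ÷ 2x² = 6. Subtract (6)·D = 12x² − 12x + 36. Remainder: 3.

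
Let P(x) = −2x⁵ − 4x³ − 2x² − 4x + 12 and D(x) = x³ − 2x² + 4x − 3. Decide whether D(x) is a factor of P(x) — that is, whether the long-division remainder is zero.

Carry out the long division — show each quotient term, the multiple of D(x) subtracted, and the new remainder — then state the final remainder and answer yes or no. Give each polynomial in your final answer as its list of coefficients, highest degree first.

R = [0], so D(x) is a factor of P(x). yes

Step 1: lead(−2x⁵ − 4x³ − 2x² − 4x + 12) ÷ lead(D) = −2x⁵ ÷ x³ = −2x². Subtract (−2x²)·D = −2x⁵ + 4x⁴ − 8x³ + 6x². Remainder: −4x⁴ + 4x³ − 8x² − 4x + 12.
Step 2: lead(−4x⁴ + 4x³ − 8x² − 4x + 12) ÷ lead(D) = −4x⁴ ÷ x³ = −4x. Subtract (−4x)·D = −4x⁴ + 8x³ − 16x² + 12x. Remainder: −4x³ + 8x² − 16x + 12.
Step 3: lead(−4x³ + 8x² − 16x + 12) ÷ lead(D) = −4x³ ÷ x³ = −4. Subtract (−4)·D = −4x³ + 8x² − 16x + 12. Remainder: 0.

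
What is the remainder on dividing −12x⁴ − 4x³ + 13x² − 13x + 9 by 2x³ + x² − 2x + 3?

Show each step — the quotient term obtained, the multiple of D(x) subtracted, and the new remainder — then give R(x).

R(x) = 7x + 6

Step 1: lead(−12x⁴ − 4x³ + 13x² − 13x + 9) ÷ lead(D) = −12x⁴ ÷ 2x³ = −6x. Subtract (−6x)·D = −12x⁴ − 6x³ + 12x² − 18x. Remainder: 2x³ + x² + 5x + 9.
Step 2: lead(2x³ + x² + 5x + 9) ÷ lead(D) = 2x³ ÷ 2x³ = 1. Subtract (1)·D = 2x³ + x² − 2x + 3. Remainder: 7x + 6.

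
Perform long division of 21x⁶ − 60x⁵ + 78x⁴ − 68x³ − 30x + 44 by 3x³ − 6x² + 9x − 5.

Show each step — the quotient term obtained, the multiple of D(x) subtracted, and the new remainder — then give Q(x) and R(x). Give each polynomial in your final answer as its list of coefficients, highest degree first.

Step 1: lead(21x⁶ − 60x⁵ + 78x⁴ − 68x³ − 30x + 44) ÷ lead(D) = 21x⁶ ÷ 3x³ = 7x³. Subtract (7x³)·D = 21x⁶ − 42x⁵ + 63x⁴ − 35x³. Remainder: −18x⁵ + 15x⁴ − 33x³ − 30x + 44.
Step 2: lead(−18x⁵ + 15x⁴ − 33x³ − 30x + 44) ÷ lead(D) = −18x⁵ ÷ 3x³ = −6x². Subtract (−6x²)·D = −18x⁵ + 36x⁴ − 54x³ + 30x². Remainder: −21x⁴ + 21x³ − 30x² − 30x + 44.
Step 3: lead(−21x⁴ + 21x³ − 30x² − 30x + 44) ÷ lead(D) = −21x⁴ ÷ 3x³ = −7x. Subtract (−7x)·D = −21x⁴ + 42x³ − 63x² + 35x. Remainder: −21x³ + 33x² − 65x + 44.
Step 4: lead(−21x³ + 33x² − 65x + 44) ÷ lead(D) = −21x³ ÷ 3x³ = −7. Subtract (−7)·D = −21x³ + 42x² − 63x + 35. Remainder: −9x² − 2x + 9.

Q = [7, -6, -7, -7]; R = [-9, -2, 9]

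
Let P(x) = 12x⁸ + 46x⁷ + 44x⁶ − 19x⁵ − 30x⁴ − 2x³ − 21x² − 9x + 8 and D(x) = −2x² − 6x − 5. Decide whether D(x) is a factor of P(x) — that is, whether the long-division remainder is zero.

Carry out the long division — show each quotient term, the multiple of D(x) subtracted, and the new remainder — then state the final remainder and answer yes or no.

Step 1: lead(12x⁸ + 46x⁷ + 44x⁶ − 19x⁵ − 30x⁴ − 2x³ − 21x² − 9x + 8) ÷ lead(D) = 12x⁸ ÷ −2x² = −6x⁶. Subtract (−6x⁶)·D = 12x⁸ + 36x⁷ + 30x⁶. Remainder: 10x⁷ + 14x⁶ − 19x⁵ − 30x⁴ − 2x³ − 21x² − 9x + 8.
Step 2: lead(10x⁷ + 14x⁶ − 19x⁵ − 30x⁴ − 2x³ − 21x² − 9x + 8) ÷ lead(D) = 10x⁷ ÷ −2x² = −5x⁵. Subtract (−5x⁵)·D = 10x⁷ + 30x⁶ + 25x⁵. Remainder: −16x⁶ − 44x⁵ − 30x⁴ − 2x³ − 21x² − 9x + 8.
Step 3: lead(−16x⁶ − 44x⁵ − 30x⁴ − 2x³ − 21x² − 9x + 8) ÷ lead(D) = −16x⁶ ÷ −2x² = 8x⁴. Subtract (8x⁴)·D = −16x⁶ − 48x⁵ − 40x⁴. Remainder: 4x⁵ + 10x⁴ − 2x³ − 21x² − 9x + 8.
Step 4: lead(4x⁵ + 10x⁴ − 2x³ − 21x² − 9x + 8) ÷ lead(D) = 4x⁵ ÷ −2x² = −2x³. Subtract (−2x³)·D = 4x⁵ + 12x⁴ + 10x³. Remainder: −2x⁴ − 12x³ − 21x² − 9x + 8.
Step 5: lead(−2x⁴ − 12x³ − 21x² − 9x + 8) ÷ lead(D) = −2x⁴ ÷ −2x² = x². Subtract (x²)·D = −2x⁴ − 6x³ − 5x². Remainder: −6x³ − 16x² − 9x + 8.
Step 6: lead(−6x³ − 16x² − 9x + 8) ÷ lead(D) = −6x³ ÷ −2x² = 3x. Subtract (3x)·D = −6x³ − 18x² − 15x. Remainder: 2x² + 6x + 8.
Step 7: lead(2x² + 6x + 8) ÷ lead(D) = 2x² ÷ −2x² = −1. Subtract (−1)·D = 2x² + 6x + 5. Remainder: 3.

R(x) = 3, so D(x) is not a factor of P(x). no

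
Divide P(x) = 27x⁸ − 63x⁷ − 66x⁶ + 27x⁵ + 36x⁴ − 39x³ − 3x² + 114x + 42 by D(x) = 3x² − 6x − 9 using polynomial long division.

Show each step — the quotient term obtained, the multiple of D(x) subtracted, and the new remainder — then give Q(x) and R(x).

Step 1: lead(27x⁸ − 63x⁷ − 66x⁶ + 27x⁵ + 36x⁴ − 39x³ − 3x² + 114x + 42) ÷ lead(D) = 27x⁸ ÷ 3x² = 9x⁶. Subtract (9x⁶)·D = 27x⁸ − 54x⁷ − 81x⁶. Remainder: −9x⁷ + 15x⁶ + 27x⁵ + 36x⁴ − 39x³ − 3x² + 114x + 42.
Step 2: lead(−9x⁷ + 15x⁶ + 27x⁵ + 36x⁴ − 39x³ − 3x² + 114x + 42) ÷ lead(D) = −9x⁷ ÷ 3x² = −3x⁵. Subtract (−3x⁵)·D = −9x⁷ + 18x⁶ + 27x⁵. Remainder: −3x⁶ + 36x⁴ − 39x³ − 3x² + 114x + 42.
Step 3: lead(−3x⁶ + 36x⁴ − 39x³ − 3x² + 114x + 42) ÷ lead(D) = −3x⁶ ÷ 3x² = −x⁴. Subtract (−x⁴)·D = −3x⁶ + 6x⁵ + 9x⁴. Remainder: −6x⁵ + 27x⁴ − 39x³ − 3x² + 114x + 42.
Step 4: lead(−6x⁵ + 27x⁴ − 39x³ − 3x² + 114x + 42) ÷ lead(D) = −6x⁵ ÷ 3x² = −2x³. Subtract (−2x³)·D = −6x⁵ + 12x⁴ + 18x³. Remainder: 15x⁴ − 57x³ − 3x² + 114x + 42.
Step 5: lead(15x⁴ − 57x³ − 3x² + 114x + 42) ÷ lead(D) = 15x⁴ ÷ 3x² = 5x². Subtract (5x²)·D = 15x⁴ − 30x³ − 45x². Remainder: −27x³ + 42x² + 114x + 42.
Step 6: lead(−27x³ + 42x² + 114x + 42) ÷ lead(D) = −27x³ ÷ 3x² = −9x. Subtract (−9x)·D = −27x³ + 54x² + 81x. Remainder: −12x² + 33x + 42.
Step 7: lead(−12x² + 33x + 42) ÷ lead(D) = −12x² ÷ 3x² = −4. Subtract (−4)·D = −12x² + 24x + 36. Remainder: 9x + 6.

Q(x) = 9x⁶ − 3x⁵ − x⁴ − 2x³ + 5x² − 9x − 4; R(x) = 9x + 6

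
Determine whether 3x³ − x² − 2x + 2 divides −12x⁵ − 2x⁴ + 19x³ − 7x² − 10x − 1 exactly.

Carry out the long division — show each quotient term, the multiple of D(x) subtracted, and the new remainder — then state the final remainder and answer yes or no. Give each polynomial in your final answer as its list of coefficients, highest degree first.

Step 1: lead(−12x⁵ − 2x⁴ + 19x³ − 7x² − 10x − 1) ÷ lead(D) = −12x⁵ ÷ 3x³ = −4x². Subtract (−4x²)·D = −12x⁵ + 4x⁴ + 8x³ − 8x². Remainder: −6x⁴ + 11x³ + x² − 10x − 1.
Step 2: lead(−6x⁴ + 11x³ + x² − 10x − 1) ÷ lead(D) = −6x⁴ ÷ 3x³ = −2x. Subtract (−2x)·D = −6x⁴ + 2x³ + 4x² − 4x. Remainder: 9x³ − 3x² − 6x − 1.
Step 3: lead(9x³ − 3x² − 6x − 1) ÷ lead(D) = 9x³ ÷ 3x³ = 3. Subtract (3)·D = 9x³ − 3x² − 6x + 6. Remainder: −7.

R = [-7], so D(x) is not a factor of P(x). no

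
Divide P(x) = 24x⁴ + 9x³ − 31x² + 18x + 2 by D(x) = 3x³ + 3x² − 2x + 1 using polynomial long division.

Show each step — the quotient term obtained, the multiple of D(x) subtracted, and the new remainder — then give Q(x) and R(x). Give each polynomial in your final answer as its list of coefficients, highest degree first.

Step 1: lead(24x⁴ + 9x³ − 31x² + 18x + 2) ÷ lead(D) = 24x⁴ ÷ 3x³ = 8x. Subtract (8x)·D = 24x⁴ + 24x³ − 16x² + 8x. Remainder: −15x³ − 15x² + 10x + 2.
Step 2: lead(−15x³ − 15x² + 10x + 2) ÷ lead(D) = −15x³ ÷ 3x³ = −5. Subtract (−5)·D = −15x³ − 15x² + 10x − 5. Remainder: 7.

Q = [8, -5]; R = [7]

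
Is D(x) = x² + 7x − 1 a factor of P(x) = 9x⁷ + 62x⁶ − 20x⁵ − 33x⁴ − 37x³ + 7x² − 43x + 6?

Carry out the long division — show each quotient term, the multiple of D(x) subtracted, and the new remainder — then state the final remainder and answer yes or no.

R(x) = 0, so D(x) is a factor of P(x). yes

Step 1: lead(9x⁷ + 62x⁶ − 20x⁵ − 33x⁴ − 37x³ + 7x² − 43x + 6) ÷ lead(D) = 9x⁷ ÷ x² = 9x⁵. Subtract (9x⁵)·D = 9x⁷ + 63x⁶ − 9x⁵. Remainder: −x⁶ − 11x⁵ − 33x⁴ − 37x³ + 7x² − 43x + 6.
Step 2: lead(−x⁶ − 11x⁵ − 33x⁴ − 37x³ + 7x² − 43x + 6) ÷ lead(D) = −x⁶ ÷ x² = −x⁴. Subtract (−x⁴)·D = −x⁶ − 7x⁵ + x⁴. Remainder: −4x⁵ − 34x⁴ − 37x³ + 7x² − 43x + 6.
Step 3: lead(−4x⁵ − 34x⁴ − 37x³ + 7x² − 43x + 6) ÷ lead(D) = −4x⁵ ÷ x² = −4x³. Subtract (−4x³)·D = −4x⁵ − 28x⁴ + 4x³. Remainder: −6x⁴ − 41x³ + 7x² − 43x + 6.
Step 4: lead(−6x⁴ − 41x³ + 7x² − 43x + 6) ÷ lead(D) = −6x⁴ ÷ x² = −6x². Subtract (−6x²)·D = −6x⁴ − 42x³ + 6x². Remainder: x³ + x² − 43x + 6.
Step 5: lead(x³ + x² − 43x + 6) ÷ lead(D) = x³ ÷ x² = x. Subtract (x)·D = x³ + 7x² − x. Remainder: −6x² − 42x + 6.
Step 6: lead(−6x² − 42x + 6) ÷ lead(D) = −6x² ÷ x² = −6. Subtract (−6)·D = −6x² − 42x + 6. Remainder: 0.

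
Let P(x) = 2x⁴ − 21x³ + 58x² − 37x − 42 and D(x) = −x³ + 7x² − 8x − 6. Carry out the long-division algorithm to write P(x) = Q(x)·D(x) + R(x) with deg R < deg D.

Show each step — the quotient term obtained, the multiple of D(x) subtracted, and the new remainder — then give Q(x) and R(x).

Q(x) = −2x + 7; R(x) = −7x² + 7x

Step 1: lead(2x⁴ − 21x³ + 58x² − 37x − 42) ÷ lead(D) = 2x⁴ ÷ −x³ = −2x. Subtract (−2x)·D = 2x⁴ − 14x³ + 16x² + 12x. Remainder: −7x³ + 42x² − 49x − 42.
Step 2: lead(−7x³ + 42x² − 49x − 42) ÷ lead(D) = −7x³ ÷ −x³ = 7. Subtract (7)·D = −7x³ + 49x² − 56x − 42. Remainder: −7x² + 7x.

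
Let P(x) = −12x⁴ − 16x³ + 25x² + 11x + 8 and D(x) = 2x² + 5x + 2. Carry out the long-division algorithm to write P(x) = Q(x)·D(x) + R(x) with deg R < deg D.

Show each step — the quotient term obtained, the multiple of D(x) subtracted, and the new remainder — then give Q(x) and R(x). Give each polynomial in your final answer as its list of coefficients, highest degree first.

Q = [-6, 7, 1]; R = [-8, 6]

Step 1: lead(−12x⁴ − 16x³ + 25x² + 11x + 8) ÷ lead(D) = −12x⁴ ÷ 2x² = −6x². Subtract (−6x²)·D = −12x⁴ − 30x³ − 12x². Remainder: 14x³ + 37x² + 11x + 8.
Step 2: lead(14x³ + 37x² + 11x + 8) ÷ lead(D) = 14x³ ÷ 2x² = 7x. Subtract (7x)·D = 14x³ + 35x² + 14x. Remainder: 2x² − 3x + 8.
Step 3: lead(2x² − 3x + 8) ÷ lead(D) = 2x² ÷ 2x² = 1. Subtract (1)·D = 2x² + 5x + 2. Remainder: −8x + 6.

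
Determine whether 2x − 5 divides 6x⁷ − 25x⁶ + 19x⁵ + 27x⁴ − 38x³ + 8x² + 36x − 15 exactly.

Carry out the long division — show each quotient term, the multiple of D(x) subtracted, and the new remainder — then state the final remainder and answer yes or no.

Step 1: lead(6x⁷ − 25x⁶ + 19x⁵ + 27x⁴ − 38x³ + 8x² + 36x − 15) ÷ lead(D) = 6x⁷ ÷ 2x = 3x⁶. Subtract (3x⁶)·D = 6x⁷ − 15x⁶. Remainder: −10x⁶ + 19x⁵ + 27x⁴ − 38x³ + 8x² + 36x − 15.
Step 2: lead(−10x⁶ + 19x⁵ + 27x⁴ − 38x³ + 8x² + 36x − 15) ÷ lead(D) = −10x⁶ ÷ 2x = −5x⁵. Subtract (−5x⁵)·D = −10x⁶ + 25x⁵. Remainder: −6x⁵ + 27x⁴ − 38x³ + 8x² + 36x − 15.
Step 3: lead(−6x⁵ + 27x⁴ − 38x³ + 8x² + 36x − 15) ÷ lead(D) = −6x⁵ ÷ 2x = −3x⁴. Subtract (−3x⁴)·D = −6x⁵ + 15x⁴. Remainder: 12x⁴ − 38x³ + 8x² + 36x − 15.
Step 4: lead(12x⁴ − 38x³ + 8x² + 36x − 15) ÷ lead(D) = 12x⁴ ÷ 2x = 6x³. Subtract (6x³)·D = 12x⁴ − 30x³. Remainder: −8x³ + 8x² + 36x − 15.
Step 5: lead(−8x³ + 8x² + 36x − 15) ÷ lead(D) = −8x³ ÷ 2x = −4x². Subtract (−4x²)·D = −8x³ + 20x². Remainder: −12x² + 36x − 15.
Step 6: lead(−12x² + 36x − 15) ÷ lead(D) = −12x² ÷ 2x = −6x. Subtract (−6x)·D = −12x² + 30x. Remainder: 6x − 15.
Step 7: lead(6x − 15) ÷ lead(D) = 6x ÷ 2x = 3. Subtract (3)·D = 6x − 15. Remainder: 0.

R(x) = 0, so D(x) is a factor of P(x). yes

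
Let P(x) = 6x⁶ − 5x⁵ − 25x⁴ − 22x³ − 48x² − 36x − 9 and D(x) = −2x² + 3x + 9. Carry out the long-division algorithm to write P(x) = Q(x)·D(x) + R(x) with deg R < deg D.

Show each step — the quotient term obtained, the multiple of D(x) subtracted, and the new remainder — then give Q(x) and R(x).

Step 1: lead(6x⁶ − 5x⁵ − 25x⁴ − 22x³ − 48x² − 36x − 9) ÷ lead(D) = 6x⁶ ÷ −2x² = −3x⁴. Subtract (−3x⁴)·D = 6x⁶ − 9x⁵ − 27x⁴. Remainder: 4x⁵ + 2x⁴ − 22x³ − 48x² − 36x − 9.
Step 2: lead(4x⁵ + 2x⁴ − 22x³ − 48x² − 36x − 9) ÷ lead(D) = 4x⁵ ÷ −2x² = −2x³. Subtract (−2x³)·D = 4x⁵ − 6x⁴ − 18x³. Remainder: 8x⁴ − 4x³ − 48x² − 36x − 9.
Step 3: lead(8x⁴ − 4x³ − 48x² − 36x − 9) ÷ lead(D) = 8x⁴ ÷ −2x² = −4x². Subtract (−4x²)·D = 8x⁴ − 12x³ − 36x². Remainder: 8x³ − 12x² − 36x − 9.
Step 4: lead(8x³ − 12x² − 36x − 9) ÷ lead(D) = 8x³ ÷ −2x² = −4x. Subtract (−4x)·D = 8x³ − 12x² − 36x. Remainder: −9.

Q(x) = −3x⁴ − 2x³ − 4x² − 4x; R(x) = −9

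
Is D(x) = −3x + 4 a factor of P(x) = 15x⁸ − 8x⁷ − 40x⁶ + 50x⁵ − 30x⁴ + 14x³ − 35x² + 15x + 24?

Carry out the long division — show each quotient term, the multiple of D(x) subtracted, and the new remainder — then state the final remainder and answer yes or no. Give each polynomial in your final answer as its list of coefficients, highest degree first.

Step 1: lead(15x⁸ − 8x⁷ − 40x⁶ + 50x⁵ − 30x⁴ + 14x³ − 35x² + 15x + 24) ÷ lead(D) = 15x⁸ ÷ −3x = −5x⁷. Subtract (−5x⁷)·D = 15x⁸ − 20x⁷. Remainder: 12x⁷ − 40x⁶ + 50x⁵ − 30x⁴ + 14x³ − 35x² + 15x + 24.
Step 2: lead(12x⁷ − 40x⁶ + 50x⁵ − 30x⁴ + 14x³ − 35x² + 15x + 24) ÷ lead(D) = 12x⁷ ÷ −3x = −4x⁶. Subtract (−4x⁶)·D = 12x⁷ − 16x⁶. Remainder: −24x⁶ + 50x⁵ − 30x⁴ + 14x³ − 35x² + 15x + 24.
Step 3: lead(−24x⁶ + 50x⁵ − 30x⁴ + 14x³ − 35x² + 15x + 24) ÷ lead(D) = −24x⁶ ÷ −3x = 8x⁵. Subtract (8x⁵)·D = −24x⁶ + 32x⁵. Remainder: 18x⁵ − 30x⁴ + 14x³ − 35x² + 15x + 24.
Step 4: lead(18x⁵ − 30x⁴ + 14x³ − 35x² + 15x + 24) ÷ lead(D) = 18x⁵ ÷ −3x = −6x⁴. Subtract (−6x⁴)·D = 18x⁵ − 24x⁴. Remainder: −6x⁴ + 14x³ − 35x² + 15x + 24.
Step 5: lead(−6x⁴ + 14x³ − 35x² + 15x + 24) ÷ lead(D) = −6x⁴ ÷ −3x = 2x³. Subtract (2x³)·D = −6x⁴ + 8x³. Remainder: 6x³ − 35x² + 15x + 24.
Step 6: lead(6x³ − 35x² + 15x + 24) ÷ lead(D) = 6x³ ÷ −3x = −2x². Subtract (−2x²)·D = 6x³ − 8x². Remainder: −27x² + 15x + 24.
Step 7: lead(−27x² + 15x + 24) ÷ lead(D) = −27x² ÷ −3x = 9x. Subtract (9x)·D = −27x² + 36x. Remainder: −21x + 24.
Step 8: lead(−21x + 24) ÷ lead(D) = −21x ÷ −3x = 7. Subtract (7)·D = −21x + 28. Remainder: −4.

R = [-4], so D(x) is not a factor of P(x). no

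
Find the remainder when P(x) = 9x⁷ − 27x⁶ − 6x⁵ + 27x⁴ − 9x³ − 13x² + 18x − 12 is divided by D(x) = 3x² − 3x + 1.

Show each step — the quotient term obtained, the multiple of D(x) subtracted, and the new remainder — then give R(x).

R(x) = 7x − 9

Step 1: lead(9x⁷ − 27x⁶ − 6x⁵ + 27x⁴ − 9x³ − 13x² + 18x − 12) ÷ lead(D) = 9x⁷ ÷ 3x² = 3x⁵. Subtract (3x⁵)·D = 9x⁷ − 9x⁶ + 3x⁵. Remainder: −18x⁶ − 9x⁵ + 27x⁴ − 9x³ − 13x² + 18x − 12.
Step 2: lead(−18x⁶ − 9x⁵ + 27x⁴ − 9x³ − 13x² + 18x − 12) ÷ lead(D) = −18x⁶ ÷ 3x² = −6x⁴. Subtract (−6x⁴)·D = −18x⁶ + 18x⁵ − 6x⁴. Remainder: −27x⁵ + 33x⁴ − 9x³ − 13x² + 18x − 12.
Step 3: lead(−27x⁵ + 33x⁴ − 9x³ − 13x² + 18x − 12) ÷ lead(D) = −27x⁵ ÷ 3x² = −9x³. Subtract (−9x³)·D = −27x⁵ + 27x⁴ − 9x³. Remainder: 6x⁴ − 13x² + 18x − 12.
Step 4: lead(6x⁴ − 13x² + 18x − 12) ÷ lead(D) = 6x⁴ ÷ 3x² = 2x². Subtract (2x²)·D = 6x⁴ − 6x³ + 2x². Remainder: 6x³ − 15x² + 18x − 12.
Step 5: lead(6x³ − 15x² + 18x − 12) ÷ lead(D) = 6x³ ÷ 3x² = 2x. Subtract (2x)·D = 6x³ − 6x² + 2x. Remainder: −9x² + 16x − 12.
Step 6: lead(−9x² + 16x − 12) ÷ lead(D) = −9x² ÷ 3x² = −3. Subtract (−3)·D = −9x² + 9x − 3. Remainder: 7x − 9.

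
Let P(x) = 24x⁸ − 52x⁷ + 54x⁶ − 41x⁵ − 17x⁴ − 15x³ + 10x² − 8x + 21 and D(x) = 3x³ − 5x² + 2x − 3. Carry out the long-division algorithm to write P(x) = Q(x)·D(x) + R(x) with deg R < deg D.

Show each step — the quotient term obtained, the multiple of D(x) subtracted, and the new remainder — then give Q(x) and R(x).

Q(x) = 8x⁵ − 4x⁴ + 6x³ + 7x² − 2x − 7; R(x) = 0

Step 1: lead(24x⁸ − 52x⁷ + 54x⁶ − 41x⁵ − 17x⁴ − 15x³ + 10x² − 8x + 21) ÷ lead(D) = 24x⁸ ÷ 3x³ = 8x⁵. Subtract (8x⁵)·D = 24x⁸ − 40x⁷ + 16x⁶ − 24x⁵. Remainder: −12x⁷ + 38x⁶ − 17x⁵ − 17x⁴ − 15x³ + 10x² − 8x + 21.
Step 2: lead(−12x⁷ + 38x⁶ − 17x⁵ − 17x⁴ − 15x³ + 10x² − 8x + 21) ÷ lead(D) = −12x⁷ ÷ 3x³ = −4x⁴. Subtract (−4x⁴)·D = −12x⁷ + 20x⁶ − 8x⁵ + 12x⁴. Remainder: 18x⁶ − 9x⁵ − 29x⁴ − 15x³ + 10x² − 8x + 21.
Step 3: lead(18x⁶ − 9x⁵ − 29x⁴ − 15x³ + 10x² − 8x + 21) ÷ lead(D) = 18x⁶ ÷ 3x³ = 6x³. Subtract (6x³)·D = 18x⁶ − 30x⁵ + 12x⁴ − 18x³. Remainder: 21x⁵ − 41x⁴ + 3x³ + 10x² − 8x + 21.
Step 4: lead(21x⁵ − 41x⁴ + 3x³ + 10x² − 8x + 21) ÷ lead(D) = 21x⁵ ÷ 3x³ = 7x². Subtract (7x²)·D = 21x⁵ − 35x⁴ + 14x³ − 21x². Remainder: −6x⁴ − 11x³ + 31x² − 8x + 21.
Step 5: lead(−6x⁴ − 11x³ + 31x² − 8x + 21) ÷ lead(D) = −6x⁴ ÷ 3x³ = −2x. Subtract (−2x)·D = −6x⁴ + 10x³ − 4x² + 6x. Remainder: −21x³ + 35x² − 14x + 21.
Step 6: lead(−21x³ + 35x² − 14x + 21) ÷ lead(D) = −21x³ ÷ 3x³ = −7. Subtract (−7)·D = −21x³ + 35x² − 14x + 21. Remainder: 0.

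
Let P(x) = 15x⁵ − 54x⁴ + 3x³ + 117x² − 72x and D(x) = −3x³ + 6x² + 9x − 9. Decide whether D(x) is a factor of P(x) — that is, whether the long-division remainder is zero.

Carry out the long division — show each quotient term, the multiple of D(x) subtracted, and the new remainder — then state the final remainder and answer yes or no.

R(x) = 0, so D(x) is a factor of P(x). yes

Step 1: lead(15x⁵ − 54x⁴ + 3x³ + 117x² − 72x) ÷ lead(D) = 15x⁵ ÷ −3x³ = −5x². Subtract (−5x²)·D = 15x⁵ − 30x⁴ − 45x³ + 45x². Remainder: −24x⁴ + 48x³ + 72x² − 72x.
Step 2: lead(−24x⁴ + 48x³ + 72x² − 72x) ÷ lead(D) = −24x⁴ ÷ −3x³ = 8x. Subtract (8x)·D = −24x⁴ + 48x³ + 72x² − 72x. Remainder: 0.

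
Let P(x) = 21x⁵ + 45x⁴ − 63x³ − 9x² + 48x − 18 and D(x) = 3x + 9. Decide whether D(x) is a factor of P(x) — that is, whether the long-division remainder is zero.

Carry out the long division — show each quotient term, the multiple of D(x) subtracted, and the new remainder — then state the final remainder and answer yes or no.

R(x) = 0, so D(x) is a factor of P(x). yes

Step 1: lead(21x⁵ + 45x⁴ − 63x³ − 9x² + 48x − 18) ÷ lead(D) = 21x⁵ ÷ 3x = 7x⁴. Subtract (7x⁴)·D = 21x⁵ + 63x⁴. Remainder: −18x⁴ − 63x³ − 9x² + 48x − 18.
Step 2: lead(−18x⁴ − 63x³ − 9x² + 48x − 18) ÷ lead(D) = −18x⁴ ÷ 3x = −6x³. Subtract (−6x³)·D = −18x⁴ − 54x³. Remainder: −9x³ − 9x² + 48x − 18.
Step 3: lead(−9x³ − 9x² + 48x − 18) ÷ lead(D) = −9x³ ÷ 3x = −3x². Subtract (−3x²)·D = −9x³ − 27x². Remainder: 18x² + 48x − 18.
Step 4: lead(18x² + 48x − 18) ÷ lead(D) = 18x² ÷ 3x = 6x. Subtract (6x)·D = 18x² + 54x. Remainder: −6x − 18.
Step 5: lead(−6x − 18) ÷ lead(D) = −6x ÷ 3x = −2. Subtract (−2)·D = −6x − 18. Remainder: 0.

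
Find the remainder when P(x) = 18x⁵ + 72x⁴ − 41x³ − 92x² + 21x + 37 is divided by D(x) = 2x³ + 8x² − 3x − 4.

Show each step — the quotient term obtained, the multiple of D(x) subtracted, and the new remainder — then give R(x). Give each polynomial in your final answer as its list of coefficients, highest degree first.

Step 1: lead(18x⁵ + 72x⁴ − 41x³ − 92x² + 21x + 37) ÷ lead(D) = 18x⁵ ÷ 2x³ = 9x². Subtract (9x²)·D = 18x⁵ + 72x⁴ − 27x³ − 36x². Remainder: −14x³ − 56x² + 21x + 37.
Step 2: lead(−14x³ − 56x² + 21x + 37) ÷ lead(D) = −14x³ ÷ 2x³ = −7. Subtract (−7)·D = −14x³ − 56x² + 21x + 28. Remainder: 9.

R = [9]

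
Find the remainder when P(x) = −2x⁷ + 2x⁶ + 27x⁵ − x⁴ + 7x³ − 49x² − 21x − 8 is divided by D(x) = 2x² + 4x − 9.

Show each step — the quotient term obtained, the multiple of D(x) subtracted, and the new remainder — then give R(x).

R(x) = 2x + 1

Step 1: lead(−2x⁷ + 2x⁶ + 27x⁵ − x⁴ + 7x³ − 49x² − 21x − 8) ÷ lead(D) = −2x⁷ ÷ 2x² = −x⁵. Subtract (−x⁵)·D = −2x⁷ − 4x⁶ + 9x⁵. Remainder: 6x⁶ + 18x⁵ − x⁴ + 7x³ − 49x² − 21x − 8.
Step 2: lead(6x⁶ + 18x⁵ − x⁴ + 7x³ − 49x² − 21x − 8) ÷ lead(D) = 6x⁶ ÷ 2x² = 3x⁴. Subtract (3x⁴)·D = 6x⁶ + 12x⁵ − 27x⁴. Remainder: 6x⁵ + 26x⁴ + 7x³ − 49x² − 21x − 8.
Step 3: lead(6x⁵ + 26x⁴ + 7x³ − 49x² − 21x − 8) ÷ lead(D) = 6x⁵ ÷ 2x² = 3x³. Subtract (3x³)·D = 6x⁵ + 12x⁴ − 27x³. Remainder: 14x⁴ + 34x³ − 49x² − 21x − 8.
Step 4: lead(14x⁴ + 34x³ − 49x² − 21x − 8) ÷ lead(D) = 14x⁴ ÷ 2x² = 7x². Subtract (7x²)·D = 14x⁴ + 28x³ − 63x². Remainder: 6x³ + 14x² − 21x − 8.
Step 5: lead(6x³ + 14x² − 21x − 8) ÷ lead(D) = 6x³ ÷ 2x² = 3x. Subtract (3x)·D = 6x³ + 12x² − 27x. Remainder: 2x² + 6x − 8.
Step 6: lead(2x² + 6x − 8) ÷ lead(D) = 2x² ÷ 2x² = 1. Subtract (1)·D = 2x² + 4x − 9. Remainder: 2x + 1.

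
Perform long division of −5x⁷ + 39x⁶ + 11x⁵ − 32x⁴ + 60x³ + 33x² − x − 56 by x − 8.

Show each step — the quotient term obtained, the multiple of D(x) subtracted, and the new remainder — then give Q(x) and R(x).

Step 1: lead(−5x⁷ + 39x⁶ + 11x⁵ − 32x⁴ + 60x³ + 33x² − x − 56) ÷ lead(D) = −5x⁷ ÷ x = −5x⁶. Subtract (−5x⁶)·D = −5x⁷ + 40x⁶. Remainder: −x⁶ + 11x⁵ − 32x⁴ + 60x³ + 33x² − x − 56.
Step 2: lead(−x⁶ + 11x⁵ − 32x⁴ + 60x³ + 33x² − x − 56) ÷ lead(D) = −x⁶ ÷ x = −x⁵. Subtract (−x⁵)·D = −x⁶ + 8x⁵. Remainder: 3x⁵ − 32x⁴ + 60x³ + 33x² − x − 56.
Step 3: lead(3x⁵ − 32x⁴ + 60x³ + 33x² − x − 56) ÷ lead(D) = 3x⁵ ÷ x = 3x⁴. Subtract (3x⁴)·D = 3x⁵ − 24x⁴. Remainder: −8x⁴ + 60x³ + 33x² − x − 56.
Step 4: lead(−8x⁴ + 60x³ + 33x² − x − 56) ÷ lead(D) = −8x⁴ ÷ x = −8x³. Subtract (−8x³)·D = −8x⁴ + 64x³. Remainder: −4x³ + 33x² − x − 56.
Step 5: lead(−4x³ + 33x² − x − 56) ÷ lead(D) = −4x³ ÷ x = −4x². Subtract (−4x²)·D = −4x³ + 32x². Remainder: x² − x − 56.
Step 6: lead(x² − x − 56) ÷ lead(D) = x² ÷ x = x. Subtract (x)·D = x² − 8x. Remainder: 7x − 56.
Step 7: lead(7x − 56) ÷ lead(D) = 7x ÷ x = 7. Subtract (7)·D = 7x − 56. Remainder: 0.

Q(x) = −5x⁶ − x⁵ + 3x⁴ − 8x³ − 4x² + x + 7; R(x) = 0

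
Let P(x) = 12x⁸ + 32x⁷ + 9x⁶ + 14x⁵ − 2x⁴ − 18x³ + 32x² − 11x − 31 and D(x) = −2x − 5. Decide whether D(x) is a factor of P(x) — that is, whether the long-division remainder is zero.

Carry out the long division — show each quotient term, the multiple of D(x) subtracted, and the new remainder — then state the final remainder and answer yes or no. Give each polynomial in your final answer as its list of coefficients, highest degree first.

Step 1: lead(12x⁸ + 32x⁷ + 9x⁶ + 14x⁵ − 2x⁴ − 18x³ + 32x² − 11x − 31) ÷ lead(D) = 12x⁸ ÷ −2x = −6x⁷. Subtract (−6x⁷)·D = 12x⁸ + 30x⁷. Remainder: 2x⁷ + 9x⁶ + 14x⁵ − 2x⁴ − 18x³ + 32x² − 11x − 31.
Step 2: lead(2x⁷ + 9x⁶ + 14x⁵ − 2x⁴ − 18x³ + 32x² − 11x − 31) ÷ lead(D) = 2x⁷ ÷ −2x = −x⁶. Subtract (−x⁶)·D = 2x⁷ + 5x⁶. Remainder: 4x⁶ + 14x⁵ − 2x⁴ − 18x³ + 32x² − 11x − 31.
Step 3: lead(4x⁶ + 14x⁵ − 2x⁴ − 18x³ + 32x² − 11x − 31) ÷ lead(D) = 4x⁶ ÷ −2x = −2x⁵. Subtract (−2x⁵)·D = 4x⁶ + 10x⁵. Remainder: 4x⁵ − 2x⁴ − 18x³ + 32x² − 11x − 31.
Step 4: lead(4x⁵ − 2x⁴ − 18x³ + 32x² − 11x − 31) ÷ lead(D) = 4x⁵ ÷ −2x = −2x⁴. Subtract (−2x⁴)·D = 4x⁵ + 10x⁴. Remainder: −12x⁴ − 18x³ + 32x² − 11x − 31.
Step 5: lead(−12x⁴ − 18x³ + 32x² − 11x − 31) ÷ lead(D) = −12x⁴ ÷ −2x = 6x³. Subtract (6x³)·D = −12x⁴ − 30x³. Remainder: 12x³ + 32x² − 11x − 31.
Step 6: lead(12x³ + 32x² − 11x − 31) ÷ lead(D) = 12x³ ÷ −2x = −6x². Subtract (−6x²)·D = 12x³ + 30x². Remainder: 2x² − 11x − 31.
Step 7: lead(2x² − 11x − 31) ÷ lead(D) = 2x² ÷ −2x = −x. Subtract (−x)·D = 2x² + 5x. Remainder: −16x − 31.
Step 8: lead(−16x − 31) ÷ lead(D) = −16x ÷ −2x = 8. Subtract (8)·D = −16x − 40. Remainder: 9.

R = [9], so D(x) is not a factor of P(x). no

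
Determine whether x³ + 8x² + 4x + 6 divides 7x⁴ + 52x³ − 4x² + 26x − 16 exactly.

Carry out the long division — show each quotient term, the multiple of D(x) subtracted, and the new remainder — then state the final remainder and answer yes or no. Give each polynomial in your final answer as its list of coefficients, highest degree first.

Step 1: lead(7x⁴ + 52x³ − 4x² + 26x − 16) ÷ lead(D) = 7x⁴ ÷ x³ = 7x. Subtract (7x)·D = 7x⁴ + 56x³ + 28x² + 42x. Remainder: −4x³ − 32x² − 16x − 16.
Step 2: lead(−4x³ − 32x² − 16x − 16) ÷ lead(D) = −4x³ ÷ x³ = −4. Subtract (−4)·D = −4x³ − 32x² − 16x − 24. Remainder: 8.

R = [8], so D(x) is not a factor of P(x). no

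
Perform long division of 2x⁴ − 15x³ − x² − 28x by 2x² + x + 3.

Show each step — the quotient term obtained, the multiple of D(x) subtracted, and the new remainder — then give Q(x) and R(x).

Q(x) = x² − 8x + 2; R(x) = −6x − 6

Step 1: lead(2x⁴ − 15x³ − x² − 28x) ÷ lead(D) = 2x⁴ ÷ 2x² = x². Subtract (x²)·D = 2x⁴ + x³ + 3x². Remainder: −16x³ − 4x² − 28x.
Step 2: lead(−16x³ − 4x² − 28x) ÷ lead(D) = −16x³ ÷ 2x² = −8x. Subtract (−8x)·D = −16x³ − 8x² − 24x. Remainder: 4x² − 4x.
Step 3: lead(4x² − 4x) ÷ lead(D) = 4x² ÷ 2x² = 2. Subtract (2)·D = 4x² + 2x + 6. Remainder: −6x − 6.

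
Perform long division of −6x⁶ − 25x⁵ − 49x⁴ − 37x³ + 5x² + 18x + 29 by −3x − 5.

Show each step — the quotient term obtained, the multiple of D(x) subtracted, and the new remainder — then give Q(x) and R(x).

Step 1: lead(−6x⁶ − 25x⁵ − 49x⁴ − 37x³ + 5x² + 18x + 29) ÷ lead(D) = −6x⁶ ÷ −3x = 2x⁵. Subtract (2x⁵)·D = −6x⁶ − 10x⁵. Remainder: −15x⁵ − 49x⁴ − 37x³ + 5x² + 18x + 29.
Step 2: lead(−15x⁵ − 49x⁴ − 37x³ + 5x² + 18x + 29) ÷ lead(D) = −15x⁵ ÷ −3x = 5x⁴. Subtract (5x⁴)·D = −15x⁵ − 25x⁴. Remainder: −24x⁴ − 37x³ + 5x² + 18x + 29.
Step 3: lead(−24x⁴ − 37x³ + 5x² + 18x + 29) ÷ lead(D) = −24x⁴ ÷ −3x = 8x³. Subtract (8x³)·D = −24x⁴ − 40x³. Remainder: 3x³ + 5x² + 18x + 29.
Step 4: lead(3x³ + 5x² + 18x + 29) ÷ lead(D) = 3x³ ÷ −3x = −x². Subtract (−x²)·D = 3x³ + 5x². Remainder: 18x + 29.
Step 5: lead(18x + 29) ÷ lead(D) = 18x ÷ −3x = −6. Subtract (−6)·D = 18x + 30. Remainder: −1.

Q(x) = 2x⁵ + 5x⁴ + 8x³ − x² − 6; R(x) = −1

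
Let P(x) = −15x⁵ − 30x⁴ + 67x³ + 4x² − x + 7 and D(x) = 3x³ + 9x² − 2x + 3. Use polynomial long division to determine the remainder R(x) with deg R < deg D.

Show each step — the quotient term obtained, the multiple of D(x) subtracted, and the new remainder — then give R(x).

Step 1: lead(−15x⁵ − 30x⁴ + 67x³ + 4x² − x + 7) ÷ lead(D) = −15x⁵ ÷ 3x³ = −5x². Subtract (−5x²)·D = −15x⁵ − 45x⁴ + 10x³ − 15x². Remainder: 15x⁴ + 57x³ + 19x² − x + 7.
Step 2: lead(15x⁴ + 57x³ + 19x² − x + 7) ÷ lead(D) = 15x⁴ ÷ 3x³ = 5x. Subtract (5x)·D = 15x⁴ + 45x³ − 10x² + 15x. Remainder: 12x³ + 29x² − 16x + 7.
Step 3: lead(12x³ + 29x² − 16x + 7) ÷ lead(D) = 12x³ ÷ 3x³ = 4. Subtract (4)·D = 12x³ + 36x² − 8x + 12. Remainder: −7x² − 8x − 5.

R(x) = −7x² − 8x − 5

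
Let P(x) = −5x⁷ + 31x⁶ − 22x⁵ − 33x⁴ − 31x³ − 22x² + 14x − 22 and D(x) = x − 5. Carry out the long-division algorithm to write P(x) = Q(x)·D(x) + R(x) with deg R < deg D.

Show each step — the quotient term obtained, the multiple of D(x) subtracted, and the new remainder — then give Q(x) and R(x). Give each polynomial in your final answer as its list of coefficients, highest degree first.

Q = [-5, 6, 8, 7, 4, -2, 4]; R = [-2]

Step 1: lead(−5x⁷ + 31x⁶ − 22x⁵ − 33x⁴ − 31x³ − 22x² + 14x − 22) ÷ lead(D) = −5x⁷ ÷ x = −5x⁶. Subtract (−5x⁶)·D = −5x⁷ + 25x⁶. Remainder: 6x⁶ − 22x⁵ − 33x⁴ − 31x³ − 22x² + 14x − 22.
Step 2: lead(6x⁶ − 22x⁵ − 33x⁴ − 31x³ − 22x² + 14x − 22) ÷ lead(D) = 6x⁶ ÷ x = 6x⁵. Subtract (6x⁵)·D = 6x⁶ − 30x⁵. Remainder: 8x⁵ − 33x⁴ − 31x³ − 22x² + 14x − 22.
Step 3: lead(8x⁵ − 33x⁴ − 31x³ − 22x² + 14x − 22) ÷ lead(D) = 8x⁵ ÷ x = 8x⁴. Subtract (8x⁴)·D = 8x⁵ − 40x⁴. Remainder: 7x⁴ − 31x³ − 22x² + 14x − 22.
Step 4: lead(7x⁴ − 31x³ − 22x² + 14x − 22) ÷ lead(D) = 7x⁴ ÷ x = 7x³. Subtract (7x³)·D = 7x⁴ − 35x³. Remainder: 4x³ − 22x² + 14x − 22.
Step 5: lead(4x³ − 22x² + 14x − 22) ÷ lead(D) = 4x³ ÷ x = 4x². Subtract (4x²)·D = 4x³ − 20x². Remainder: −2x² + 14x − 22.
Step 6: lead(−2x² + 14x − 22) ÷ lead(D) = −2x² ÷ x = −2x. Subtract (−2x)·D = −2x² + 10x. Remainder: 4x − 22.
Step 7: lead(4x − 22) ÷ lead(D) = 4x ÷ x = 4. Subtract (4)·D = 4x − 20. Remainder: −2.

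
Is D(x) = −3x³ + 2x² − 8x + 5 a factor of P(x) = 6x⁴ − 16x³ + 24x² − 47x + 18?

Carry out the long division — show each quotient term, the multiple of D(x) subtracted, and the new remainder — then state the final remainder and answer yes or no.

Step 1: lead(6x⁴ − 16x³ + 24x² − 47x + 18) ÷ lead(D) = 6x⁴ ÷ −3x³ = −2x. Subtract (−2x)·D = 6x⁴ − 4x³ + 16x² − 10x. Remainder: −12x³ + 8x² − 37x + 18.
Step 2: lead(−12x³ + 8x² − 37x + 18) ÷ lead(D) = −12x³ ÷ −3x³ = 4. Subtract (4)·D = −12x³ + 8x² − 32x + 20. Remainder: −5x − 2.

R(x) = −5x − 2, so D(x) is not a factor of P(x). no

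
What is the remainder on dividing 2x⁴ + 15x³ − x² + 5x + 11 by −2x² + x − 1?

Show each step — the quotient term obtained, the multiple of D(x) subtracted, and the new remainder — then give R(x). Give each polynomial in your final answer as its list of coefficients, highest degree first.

Step 1: lead(2x⁴ + 15x³ − x² + 5x + 11) ÷ lead(D) = 2x⁴ ÷ −2x² = −x². Subtract (−x²)·D = 2x⁴ − x³ + x². Remainder: 16x³ − 2x² + 5x + 11.
Step 2: lead(16x³ − 2x² + 5x + 11) ÷ lead(D) = 16x³ ÷ −2x² = −8x. Subtract (−8x)·D = 16x³ − 8x² + 8x. Remainder: 6x² − 3x + 11.
Step 3: lead(6x² − 3x + 11) ÷ lead(D) = 6x² ÷ −2x² = −3. Subtract (−3)·D = 6x² − 3x + 3. Remainder: 8.

R = [8]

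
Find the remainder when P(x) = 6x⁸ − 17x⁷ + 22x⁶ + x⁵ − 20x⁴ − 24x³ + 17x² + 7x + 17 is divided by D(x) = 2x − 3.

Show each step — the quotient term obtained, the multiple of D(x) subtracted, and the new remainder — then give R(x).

Step 1: lead(6x⁸ − 17x⁷ + 22x⁶ + x⁵ − 20x⁴ − 24x³ + 17x² + 7x + 17) ÷ lead(D) = 6x⁸ ÷ 2x = 3x⁷. Subtract (3x⁷)·D = 6x⁸ − 9x⁷. Remainder: −8x⁷ + 22x⁶ + x⁵ − 20x⁴ − 24x³ + 17x² + 7x + 17.
Step 2: lead(−8x⁷ + 22x⁶ + x⁵ − 20x⁴ − 24x³ + 17x² + 7x + 17) ÷ lead(D) = −8x⁷ ÷ 2x = −4x⁶. Subtract (−4x⁶)·D = −8x⁷ + 12x⁶. Remainder: 10x⁶ + x⁵ − 20x⁴ − 24x³ + 17x² + 7x + 17.
Step 3: lead(10x⁶ + x⁵ − 20x⁴ − 24x³ + 17x² + 7x + 17) ÷ lead(D) = 10x⁶ ÷ 2x = 5x⁵. Subtract (5x⁵)·D = 10x⁶ − 15x⁵. Remainder: 16x⁵ − 20x⁴ − 24x³ + 17x² + 7x + 17.
Step 4: lead(16x⁵ − 20x⁴ − 24x³ + 17x² + 7x + 17) ÷ lead(D) = 16x⁵ ÷ 2x = 8x⁴. Subtract (8x⁴)·D = 16x⁵ − 24x⁴. Remainder: 4x⁴ − 24x³ + 17x² + 7x + 17.
Step 5: lead(4x⁴ − 24x³ + 17x² + 7x + 17) ÷ lead(D) = 4x⁴ ÷ 2x = 2x³. Subtract (2x³)·D = 4x⁴ − 6x³. Remainder: −18x³ + 17x² + 7x + 17.
Step 6: lead(−18x³ + 17x² + 7x + 17) ÷ lead(D) = −18x³ ÷ 2x = −9x². Subtract (−9x²)·D = −18x³ + 27x². Remainder: −10x² + 7x + 17.
Step 7: lead(−10x² + 7x + 17) ÷ lead(D) = −10x² ÷ 2x = −5x. Subtract (−5x)·D = −10x² + 15x. Remainder: −8x + 17.
Step 8: lead(−8x + 17) ÷ lead(D) = −8x ÷ 2x = −4. Subtract (−4)·D = −8x + 12. Remainder: 5.

R(x) = 5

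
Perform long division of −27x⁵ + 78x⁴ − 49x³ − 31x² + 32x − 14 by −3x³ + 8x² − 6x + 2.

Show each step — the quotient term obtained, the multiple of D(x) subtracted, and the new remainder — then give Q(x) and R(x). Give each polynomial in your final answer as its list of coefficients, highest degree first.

Step 1: lead(−27x⁵ + 78x⁴ − 49x³ − 31x² + 32x − 14) ÷ lead(D) = −27x⁵ ÷ −3x³ = 9x². Subtract (9x²)·D = −27x⁵ + 72x⁴ − 54x³ + 18x². Remainder: 6x⁴ + 5x³ − 49x² + 32x − 14.
Step 2: lead(6x⁴ + 5x³ − 49x² + 32x − 14) ÷ lead(D) = 6x⁴ ÷ −3x³ = −2x. Subtract (−2x)·D = 6x⁴ − 16x³ + 12x² − 4x. Remainder: 21x³ − 61x² + 36x − 14.
Step 3: lead(21x³ − 61x² + 36x − 14) ÷ lead(D) = 21x³ ÷ −3x³ = −7. Subtract (−7)·D = 21x³ − 56x² + 42x − 14. Remainder: −5x² − 6x.

Q = [9, -2, -7]; R = [-5, -6, 0]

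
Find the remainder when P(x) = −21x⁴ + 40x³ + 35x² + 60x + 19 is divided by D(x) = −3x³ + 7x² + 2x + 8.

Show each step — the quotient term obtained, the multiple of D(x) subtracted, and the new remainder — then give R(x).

Step 1: lead(−21x⁴ + 40x³ + 35x² + 60x + 19) ÷ lead(D) = −21x⁴ ÷ −3x³ = 7x. Subtract (7x)·D = −21x⁴ + 49x³ + 14x² + 56x. Remainder: −9x³ + 21x² + 4x + 19.
Step 2: lead(−9x³ + 21x² + 4x + 19) ÷ lead(D) = −9x³ ÷ −3x³ = 3. Subtract (3)·D = −9x³ + 21x² + 6x + 24. Remainder: −2x − 5.

R(x) = −2x − 5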